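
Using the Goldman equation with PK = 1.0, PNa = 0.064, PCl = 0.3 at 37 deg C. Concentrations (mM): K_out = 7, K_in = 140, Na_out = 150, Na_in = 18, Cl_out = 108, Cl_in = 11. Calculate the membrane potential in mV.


Vm = (RT/F)*ln((PK*Ko + PNa*Nao + PCl*Cli)/(PK*Ki + PNa*Nai + PCl*Clo))
Numer = 19.9, Denom = 173.552
Vm = -57.88 mV


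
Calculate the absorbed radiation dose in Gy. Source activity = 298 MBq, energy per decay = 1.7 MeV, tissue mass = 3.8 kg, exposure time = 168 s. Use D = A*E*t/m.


A = 298 MBq = 2.9800e+08 Bq
E = 1.7 MeV = 2.7234e-13 J
D = A*E*t/m = 2.9800e+08*2.7234e-13*168/3.8
D = 0.003588 Gy


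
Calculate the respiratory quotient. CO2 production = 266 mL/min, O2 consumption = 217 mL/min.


RQ = VCO2 / VO2
RQ = 266 / 217
RQ = 1.226


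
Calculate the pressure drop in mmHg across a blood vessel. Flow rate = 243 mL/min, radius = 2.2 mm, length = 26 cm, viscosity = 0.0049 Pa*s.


dP = 8*mu*L*Q / (pi*r^4)
Q = 243 mL/min = 4.05e-06 m^3/s
dP = 560.885 Pa = 560.885 / 133.322 mmHg = 4.207 mmHg


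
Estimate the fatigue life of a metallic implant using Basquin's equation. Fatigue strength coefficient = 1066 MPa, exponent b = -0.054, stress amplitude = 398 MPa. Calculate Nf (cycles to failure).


sigma_a = sigma_f' * (2Nf)^b
2Nf = (sigma_a/sigma_f')^(1/b)
2Nf = (398/1066)^(1/-0.054)
2Nf = 83867761
Nf = 4.1934e+07


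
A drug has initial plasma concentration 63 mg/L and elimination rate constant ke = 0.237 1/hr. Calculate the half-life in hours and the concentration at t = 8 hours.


t_half = ln(2) / ke = 0.693147 / 0.237 = 2.925 hr
C(t) = C0 * exp(-ke*t) = 63 * exp(-0.237*8)
C(8) = 9.461 mg/L


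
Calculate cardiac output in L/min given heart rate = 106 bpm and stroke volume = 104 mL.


CO = HR * SV
CO = 106 * 104 / 1000
CO = 11.02 L/min


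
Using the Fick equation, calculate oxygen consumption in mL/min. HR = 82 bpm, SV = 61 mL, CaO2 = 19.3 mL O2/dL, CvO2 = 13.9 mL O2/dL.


CO = HR*SV = 82*61/1000 = 5.002 L/min
a-v O2 diff = 19.3 - 13.9 = 5.4 mL/dL
VO2 = CO * (CaO2-CvO2) * 10 dL/L
VO2 = 5.002 * 5.4 * 10
VO2 = 270.1 mL/min


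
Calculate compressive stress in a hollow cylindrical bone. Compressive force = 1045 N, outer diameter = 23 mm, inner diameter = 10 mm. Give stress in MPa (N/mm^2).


A = pi*(r_o^2 - r_i^2)
r_o = 11.5 mm, r_i = 5 mm
A = 336.936 mm^2
sigma = F/A = 1045 / 336.936
sigma = 3.101 MPa


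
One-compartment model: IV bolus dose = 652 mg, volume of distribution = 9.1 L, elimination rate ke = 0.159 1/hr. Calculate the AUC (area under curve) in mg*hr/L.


C0 = Dose/Vd = 652/9.1 = 71.6484 mg/L
AUC = C0/ke = 71.6484/0.159
AUC = 450.6 mg*hr/L


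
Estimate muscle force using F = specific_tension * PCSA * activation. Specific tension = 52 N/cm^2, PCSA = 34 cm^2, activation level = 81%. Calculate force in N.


F = sigma * PCSA * activation
F = 52 * 34 * 0.81
F = 1432 N


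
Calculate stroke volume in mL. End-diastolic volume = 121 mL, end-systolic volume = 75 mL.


SV = EDV - ESV
SV = 121 - 75
SV = 46 mL


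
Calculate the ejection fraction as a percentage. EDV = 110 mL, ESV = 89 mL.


SV = EDV - ESV = 110 - 89 = 21 mL
EF = SV/EDV * 100 = 21/110 * 100
EF = 19.09%


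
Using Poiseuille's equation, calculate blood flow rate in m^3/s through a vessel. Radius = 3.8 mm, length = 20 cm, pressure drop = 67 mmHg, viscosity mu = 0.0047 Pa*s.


Q = pi*r^4*dP / (8*mu*L)
r = 0.0038 m, L = 0.2 m
dP = 67 mmHg = 8932.574 Pa
Q = 7.7811e-04 m^3/s


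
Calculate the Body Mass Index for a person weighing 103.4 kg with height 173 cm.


BMI = weight / height^2
height = 173 cm = 1.73 m
BMI = 103.4 / 1.73^2
BMI = 34.55 kg/m^2


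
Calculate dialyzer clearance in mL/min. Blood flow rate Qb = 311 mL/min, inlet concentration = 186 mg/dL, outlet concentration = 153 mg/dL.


K = Qb * (Cb_in - Cb_out) / Cb_in
K = 311 * (186 - 153) / 186
K = 55.18 mL/min


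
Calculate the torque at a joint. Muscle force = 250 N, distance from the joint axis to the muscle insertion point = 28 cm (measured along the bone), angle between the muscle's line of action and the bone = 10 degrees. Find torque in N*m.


Torque = F * d * sin(theta)   (moment arm = d*sin(theta))
d = 28 cm = 0.28 m
Torque = 250 * 0.28 * sin(10)
Torque = 12.16 N*m


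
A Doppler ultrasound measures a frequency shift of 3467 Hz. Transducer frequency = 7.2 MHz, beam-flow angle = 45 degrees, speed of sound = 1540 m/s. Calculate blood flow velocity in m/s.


v = fd * c / (2 * f0 * cos(theta))
v = 3467 * 1540 / (2 * 7.2000e+06 * cos(45))
v = 0.5244 m/s


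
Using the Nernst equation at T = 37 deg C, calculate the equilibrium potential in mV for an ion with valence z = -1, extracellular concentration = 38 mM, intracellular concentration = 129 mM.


E = (RT/(zF)) * ln(C_out/C_in)
T = 37 + 273.15 = 310.15 K
E = (8.314 * 310.15 / (-1 * 96485)) * ln(38/129)
E = 32.66 mV


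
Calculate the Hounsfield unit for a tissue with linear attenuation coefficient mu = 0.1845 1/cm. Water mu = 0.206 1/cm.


HU = ((mu_tissue - mu_water) / mu_water) * 1000
HU = ((0.1845 - 0.206) / 0.206) * 1000
HU = -104.4


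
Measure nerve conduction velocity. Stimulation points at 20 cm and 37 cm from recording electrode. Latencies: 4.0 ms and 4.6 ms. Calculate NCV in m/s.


Distance = (37 - 20) / 100 = 0.17 m
dt = (4.6 - 4.0) / 1000 = 6.0000e-04 s
NCV = dist / dt = 283.3 m/s


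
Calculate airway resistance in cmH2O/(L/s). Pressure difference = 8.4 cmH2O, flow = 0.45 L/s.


R = dP / flow
R = 8.4 / 0.45
R = 18.67 cmH2O/(L/s)


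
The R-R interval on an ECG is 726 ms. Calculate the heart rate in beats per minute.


HR = 60 / RR_interval(s)
RR = 726 ms = 0.726 s
HR = 60 / 0.726 = 82.64 bpm


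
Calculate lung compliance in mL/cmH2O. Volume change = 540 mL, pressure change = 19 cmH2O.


C = dV / dP
C = 540 / 19
C = 28.42 mL/cmH2O


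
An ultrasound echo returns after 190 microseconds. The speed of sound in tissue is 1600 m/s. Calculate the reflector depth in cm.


depth = c * t / 2
t = 190 us = 1.9000e-04 s
depth = 1600 * 1.9000e-04 / 2
depth = 0.152 m = 15.2 cm


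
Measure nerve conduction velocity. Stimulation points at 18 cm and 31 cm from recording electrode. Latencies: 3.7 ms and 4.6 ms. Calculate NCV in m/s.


Distance = (31 - 18) / 100 = 0.13 m
dt = (4.6 - 3.7) / 1000 = 9.0000e-04 s
NCV = dist / dt = 144.4 m/s


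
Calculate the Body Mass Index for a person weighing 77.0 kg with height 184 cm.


BMI = weight / height^2
height = 184 cm = 1.84 m
BMI = 77.0 / 1.84^2
BMI = 22.74 kg/m^2


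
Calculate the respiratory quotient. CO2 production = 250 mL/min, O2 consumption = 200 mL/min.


RQ = VCO2 / VO2
RQ = 250 / 200
RQ = 1.25


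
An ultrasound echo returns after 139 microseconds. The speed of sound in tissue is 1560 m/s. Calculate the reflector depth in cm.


depth = c * t / 2
t = 139 us = 1.3900e-04 s
depth = 1560 * 1.3900e-04 / 2
depth = 0.10842 m = 10.842 cm


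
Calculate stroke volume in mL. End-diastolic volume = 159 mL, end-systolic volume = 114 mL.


SV = EDV - ESV
SV = 159 - 114
SV = 45 mL


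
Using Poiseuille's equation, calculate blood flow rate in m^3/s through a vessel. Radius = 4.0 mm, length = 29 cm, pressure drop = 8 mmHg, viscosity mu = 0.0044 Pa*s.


Q = pi*r^4*dP / (8*mu*L)
r = 0.004 m, L = 0.29 m
dP = 8 mmHg = 1066.576 Pa
Q = 8.4031e-05 m^3/s


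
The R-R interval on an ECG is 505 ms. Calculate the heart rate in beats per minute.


HR = 60 / RR_interval(s)
RR = 505 ms = 0.505 s
HR = 60 / 0.505 = 118.8 bpm


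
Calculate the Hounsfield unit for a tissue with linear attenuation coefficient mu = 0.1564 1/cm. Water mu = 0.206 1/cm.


HU = ((mu_tissue - mu_water) / mu_water) * 1000
HU = ((0.1564 - 0.206) / 0.206) * 1000
HU = -240.8


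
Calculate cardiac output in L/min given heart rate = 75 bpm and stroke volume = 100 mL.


CO = HR * SV
CO = 75 * 100 / 1000
CO = 7.5 L/min


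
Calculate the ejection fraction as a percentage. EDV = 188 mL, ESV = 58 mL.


SV = EDV - ESV = 188 - 58 = 130 mL
EF = SV/EDV * 100 = 130/188 * 100
EF = 69.15%


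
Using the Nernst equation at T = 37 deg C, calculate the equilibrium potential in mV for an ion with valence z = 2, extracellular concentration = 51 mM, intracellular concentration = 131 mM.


E = (RT/(zF)) * ln(C_out/C_in)
T = 37 + 273.15 = 310.15 K
E = (8.314 * 310.15 / (2 * 96485)) * ln(51/131)
E = -12.61 mV


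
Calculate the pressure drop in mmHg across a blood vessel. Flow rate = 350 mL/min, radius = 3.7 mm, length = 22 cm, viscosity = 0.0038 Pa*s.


dP = 8*mu*L*Q / (pi*r^4)
Q = 350 mL/min = 5.83333e-06 m^3/s
dP = 66.2607 Pa = 66.2607 / 133.322 mmHg = 0.497 mmHg


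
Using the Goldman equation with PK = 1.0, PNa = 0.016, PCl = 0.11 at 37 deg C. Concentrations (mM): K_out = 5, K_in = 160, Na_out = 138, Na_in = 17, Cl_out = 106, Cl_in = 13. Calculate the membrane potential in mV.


Vm = (RT/F)*ln((PK*Ko + PNa*Nao + PCl*Cli)/(PK*Ki + PNa*Nai + PCl*Clo))
Numer = 8.638, Denom = 171.932
Vm = -79.93 mV


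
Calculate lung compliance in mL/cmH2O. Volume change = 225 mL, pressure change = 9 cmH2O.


C = dV / dP
C = 225 / 9
C = 25 mL/cmH2O


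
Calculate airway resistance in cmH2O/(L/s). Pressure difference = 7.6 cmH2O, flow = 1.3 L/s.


R = dP / flow
R = 7.6 / 1.3
R = 5.846 cmH2O/(L/s)


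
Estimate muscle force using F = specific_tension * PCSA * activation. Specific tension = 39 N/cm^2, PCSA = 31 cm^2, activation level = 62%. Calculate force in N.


F = sigma * PCSA * activation
F = 39 * 31 * 0.62
F = 749.6 N


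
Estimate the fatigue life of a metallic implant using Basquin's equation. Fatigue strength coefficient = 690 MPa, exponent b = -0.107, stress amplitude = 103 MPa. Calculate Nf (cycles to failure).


sigma_a = sigma_f' * (2Nf)^b
2Nf = (sigma_a/sigma_f')^(1/b)
2Nf = (103/690)^(1/-0.107)
2Nf = 52448982
Nf = 2.6224e+07


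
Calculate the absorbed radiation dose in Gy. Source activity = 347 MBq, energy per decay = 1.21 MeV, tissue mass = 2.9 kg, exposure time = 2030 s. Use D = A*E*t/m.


A = 347 MBq = 3.4700e+08 Bq
E = 1.21 MeV = 1.93842e-13 J
D = A*E*t/m = 3.4700e+08*1.93842e-13*2030/2.9
D = 0.04708 Gy


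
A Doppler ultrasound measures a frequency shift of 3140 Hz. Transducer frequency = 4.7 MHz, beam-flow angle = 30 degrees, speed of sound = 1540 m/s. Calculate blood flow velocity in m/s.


v = fd * c / (2 * f0 * cos(theta))
v = 3140 * 1540 / (2 * 4.7000e+06 * cos(30))
v = 0.594 m/s


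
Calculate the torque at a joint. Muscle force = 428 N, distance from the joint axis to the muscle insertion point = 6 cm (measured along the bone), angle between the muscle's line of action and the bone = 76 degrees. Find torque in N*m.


Torque = F * d * sin(theta)   (moment arm = d*sin(theta))
d = 6 cm = 0.06 m
Torque = 428 * 0.06 * sin(76)
Torque = 24.92 N*m


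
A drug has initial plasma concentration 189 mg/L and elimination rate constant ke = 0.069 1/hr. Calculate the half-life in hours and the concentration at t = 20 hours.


t_half = ln(2) / ke = 0.693147 / 0.069 = 10.05 hr
C(t) = C0 * exp(-ke*t) = 189 * exp(-0.069*20)
C(20) = 47.55 mg/L


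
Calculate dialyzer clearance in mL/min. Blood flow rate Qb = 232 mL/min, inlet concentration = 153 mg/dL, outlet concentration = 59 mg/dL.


K = Qb * (Cb_in - Cb_out) / Cb_in
K = 232 * (153 - 59) / 153
K = 142.5 mL/min


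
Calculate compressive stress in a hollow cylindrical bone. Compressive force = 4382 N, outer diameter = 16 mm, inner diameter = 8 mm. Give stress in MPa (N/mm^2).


A = pi*(r_o^2 - r_i^2)
r_o = 8 mm, r_i = 4 mm
A = 150.796 mm^2
sigma = F/A = 4382 / 150.796
sigma = 29.06 MPa


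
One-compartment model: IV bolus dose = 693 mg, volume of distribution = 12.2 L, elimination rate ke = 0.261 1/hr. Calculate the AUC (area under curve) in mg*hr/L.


C0 = Dose/Vd = 693/12.2 = 56.8033 mg/L
AUC = C0/ke = 56.8033/0.261
AUC = 217.6 mg*hr/L


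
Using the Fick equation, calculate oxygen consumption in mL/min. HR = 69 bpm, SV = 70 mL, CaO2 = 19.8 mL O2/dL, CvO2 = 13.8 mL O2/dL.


CO = HR*SV = 69*70/1000 = 4.83 L/min
a-v O2 diff = 19.8 - 13.8 = 6 mL/dL
VO2 = CO * (CaO2-CvO2) * 10 dL/L
VO2 = 4.83 * 6 * 10
VO2 = 289.8 mL/min


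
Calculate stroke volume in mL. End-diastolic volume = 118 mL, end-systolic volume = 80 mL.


SV = EDV - ESV
SV = 118 - 80
SV = 38 mL


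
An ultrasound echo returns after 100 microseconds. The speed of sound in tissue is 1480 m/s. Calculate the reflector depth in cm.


depth = c * t / 2
t = 100 us = 1.0000e-04 s
depth = 1480 * 1.0000e-04 / 2
depth = 0.074 m = 7.4 cm


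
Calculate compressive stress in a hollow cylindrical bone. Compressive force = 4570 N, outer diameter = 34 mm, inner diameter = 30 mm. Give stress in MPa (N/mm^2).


A = pi*(r_o^2 - r_i^2)
r_o = 17 mm, r_i = 15 mm
A = 201.062 mm^2
sigma = F/A = 4570 / 201.062
sigma = 22.73 MPa


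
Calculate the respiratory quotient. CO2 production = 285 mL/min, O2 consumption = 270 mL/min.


RQ = VCO2 / VO2
RQ = 285 / 270
RQ = 1.056


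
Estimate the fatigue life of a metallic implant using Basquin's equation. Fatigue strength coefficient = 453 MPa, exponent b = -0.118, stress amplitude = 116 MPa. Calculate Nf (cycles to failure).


sigma_a = sigma_f' * (2Nf)^b
2Nf = (sigma_a/sigma_f')^(1/b)
2Nf = (116/453)^(1/-0.118)
2Nf = 103252.39
Nf = 5.163e+04


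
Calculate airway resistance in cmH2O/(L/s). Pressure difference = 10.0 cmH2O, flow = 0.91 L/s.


R = dP / flow
R = 10.0 / 0.91
R = 10.99 cmH2O/(L/s)


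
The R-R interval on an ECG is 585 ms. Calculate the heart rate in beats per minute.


HR = 60 / RR_interval(s)
RR = 585 ms = 0.585 s
HR = 60 / 0.585 = 102.6 bpm


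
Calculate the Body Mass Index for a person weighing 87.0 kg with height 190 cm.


BMI = weight / height^2
height = 190 cm = 1.9 m
BMI = 87.0 / 1.9^2
BMI = 24.1 kg/m^2


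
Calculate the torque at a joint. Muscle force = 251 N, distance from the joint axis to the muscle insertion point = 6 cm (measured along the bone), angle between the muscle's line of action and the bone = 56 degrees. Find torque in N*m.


Torque = F * d * sin(theta)   (moment arm = d*sin(theta))
d = 6 cm = 0.06 m
Torque = 251 * 0.06 * sin(56)
Torque = 12.49 N*m


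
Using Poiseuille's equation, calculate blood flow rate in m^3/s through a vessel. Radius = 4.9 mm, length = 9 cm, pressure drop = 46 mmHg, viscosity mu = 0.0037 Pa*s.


Q = pi*r^4*dP / (8*mu*L)
r = 0.0049 m, L = 0.09 m
dP = 46 mmHg = 6132.812 Pa
Q = 0.004169 m^3/s


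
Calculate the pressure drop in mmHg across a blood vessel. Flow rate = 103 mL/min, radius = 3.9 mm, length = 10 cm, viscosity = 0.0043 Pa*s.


dP = 8*mu*L*Q / (pi*r^4)
Q = 103 mL/min = 1.71667e-06 m^3/s
dP = 8.12525 Pa = 8.12525 / 133.322 mmHg = 0.06094 mmHg


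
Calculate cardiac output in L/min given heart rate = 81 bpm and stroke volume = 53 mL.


CO = HR * SV
CO = 81 * 53 / 1000
CO = 4.293 L/min


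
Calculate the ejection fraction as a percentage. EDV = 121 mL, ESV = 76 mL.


SV = EDV - ESV = 121 - 76 = 45 mL
EF = SV/EDV * 100 = 45/121 * 100
EF = 37.19%


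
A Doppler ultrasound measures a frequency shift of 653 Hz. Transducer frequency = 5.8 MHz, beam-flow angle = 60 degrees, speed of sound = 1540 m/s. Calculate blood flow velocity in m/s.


v = fd * c / (2 * f0 * cos(theta))
v = 653 * 1540 / (2 * 5.8000e+06 * cos(60))
v = 0.1734 m/s


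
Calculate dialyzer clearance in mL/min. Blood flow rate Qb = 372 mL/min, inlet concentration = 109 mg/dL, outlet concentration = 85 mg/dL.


K = Qb * (Cb_in - Cb_out) / Cb_in
K = 372 * (109 - 85) / 109
K = 81.91 mL/min


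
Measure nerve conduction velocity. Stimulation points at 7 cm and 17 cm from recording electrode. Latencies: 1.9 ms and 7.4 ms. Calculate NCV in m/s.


Distance = (17 - 7) / 100 = 0.1 m
dt = (7.4 - 1.9) / 1000 = 0.0055 s
NCV = dist / dt = 18.18 m/s


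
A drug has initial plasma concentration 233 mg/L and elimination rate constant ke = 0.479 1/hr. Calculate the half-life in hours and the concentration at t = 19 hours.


t_half = ln(2) / ke = 0.693147 / 0.479 = 1.447 hr
C(t) = C0 * exp(-ke*t) = 233 * exp(-0.479*19)
C(19) = 0.02599 mg/L


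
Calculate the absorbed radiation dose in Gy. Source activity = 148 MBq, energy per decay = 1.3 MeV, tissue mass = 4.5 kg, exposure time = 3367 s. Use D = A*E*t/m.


A = 148 MBq = 1.4800e+08 Bq
E = 1.3 MeV = 2.0826e-13 J
D = A*E*t/m = 1.4800e+08*2.0826e-13*3367/4.5
D = 0.02306 Gy


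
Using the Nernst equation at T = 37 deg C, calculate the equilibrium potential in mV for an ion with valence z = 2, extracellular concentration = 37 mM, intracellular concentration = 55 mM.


E = (RT/(zF)) * ln(C_out/C_in)
T = 37 + 273.15 = 310.15 K
E = (8.314 * 310.15 / (2 * 96485)) * ln(37/55)
E = -5.297 mV


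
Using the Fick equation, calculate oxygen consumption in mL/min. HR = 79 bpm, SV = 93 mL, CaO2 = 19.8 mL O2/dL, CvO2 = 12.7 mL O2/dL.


CO = HR*SV = 79*93/1000 = 7.347 L/min
a-v O2 diff = 19.8 - 12.7 = 7.1 mL/dL
VO2 = CO * (CaO2-CvO2) * 10 dL/L
VO2 = 7.347 * 7.1 * 10
VO2 = 521.6 mL/min


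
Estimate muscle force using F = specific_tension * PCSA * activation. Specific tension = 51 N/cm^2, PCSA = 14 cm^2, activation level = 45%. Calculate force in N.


F = sigma * PCSA * activation
F = 51 * 14 * 0.45
F = 321.3 N


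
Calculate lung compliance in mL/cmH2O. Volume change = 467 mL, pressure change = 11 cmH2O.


C = dV / dP
C = 467 / 11
C = 42.45 mL/cmH2O


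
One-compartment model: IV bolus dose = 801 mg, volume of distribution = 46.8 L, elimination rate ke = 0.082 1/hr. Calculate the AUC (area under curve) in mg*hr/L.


C0 = Dose/Vd = 801/46.8 = 17.1154 mg/L
AUC = C0/ke = 17.1154/0.082
AUC = 208.7 mg*hr/L


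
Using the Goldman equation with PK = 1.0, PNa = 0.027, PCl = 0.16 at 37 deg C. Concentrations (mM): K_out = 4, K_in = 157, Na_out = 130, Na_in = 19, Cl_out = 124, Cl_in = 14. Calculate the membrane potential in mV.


Vm = (RT/F)*ln((PK*Ko + PNa*Nao + PCl*Cli)/(PK*Ki + PNa*Nai + PCl*Clo))
Numer = 9.75, Denom = 177.353
Vm = -77.53 mV


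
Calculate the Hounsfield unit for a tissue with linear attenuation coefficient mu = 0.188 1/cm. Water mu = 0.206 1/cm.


HU = ((mu_tissue - mu_water) / mu_water) * 1000
HU = ((0.188 - 0.206) / 0.206) * 1000
HU = -87.38


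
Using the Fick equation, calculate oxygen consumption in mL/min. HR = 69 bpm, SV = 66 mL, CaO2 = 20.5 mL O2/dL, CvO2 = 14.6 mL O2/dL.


CO = HR*SV = 69*66/1000 = 4.554 L/min
a-v O2 diff = 20.5 - 14.6 = 5.9 mL/dL
VO2 = CO * (CaO2-CvO2) * 10 dL/L
VO2 = 4.554 * 5.9 * 10
VO2 = 268.7 mL/min


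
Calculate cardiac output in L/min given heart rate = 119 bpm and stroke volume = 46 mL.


CO = HR * SV
CO = 119 * 46 / 1000
CO = 5.474 L/min


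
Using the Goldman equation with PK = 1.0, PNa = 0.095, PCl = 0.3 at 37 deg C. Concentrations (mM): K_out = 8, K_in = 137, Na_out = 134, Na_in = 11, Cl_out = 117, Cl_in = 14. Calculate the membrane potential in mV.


Vm = (RT/F)*ln((PK*Ko + PNa*Nao + PCl*Cli)/(PK*Ki + PNa*Nai + PCl*Clo))
Numer = 24.93, Denom = 173.145
Vm = -51.8 mV


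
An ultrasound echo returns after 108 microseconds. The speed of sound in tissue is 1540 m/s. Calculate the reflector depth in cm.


depth = c * t / 2
t = 108 us = 1.0800e-04 s
depth = 1540 * 1.0800e-04 / 2
depth = 0.08316 m = 8.316 cm


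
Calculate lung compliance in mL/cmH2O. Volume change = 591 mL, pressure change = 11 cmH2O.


C = dV / dP
C = 591 / 11
C = 53.73 mL/cmH2O


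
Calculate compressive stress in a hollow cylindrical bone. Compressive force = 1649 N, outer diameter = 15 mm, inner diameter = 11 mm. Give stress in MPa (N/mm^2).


A = pi*(r_o^2 - r_i^2)
r_o = 7.5 mm, r_i = 5.5 mm
A = 81.6814 mm^2
sigma = F/A = 1649 / 81.6814
sigma = 20.19 MPa


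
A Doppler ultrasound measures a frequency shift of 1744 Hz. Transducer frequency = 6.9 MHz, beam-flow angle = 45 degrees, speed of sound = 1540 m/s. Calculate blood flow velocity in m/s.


v = fd * c / (2 * f0 * cos(theta))
v = 1744 * 1540 / (2 * 6.9000e+06 * cos(45))
v = 0.2752 m/s


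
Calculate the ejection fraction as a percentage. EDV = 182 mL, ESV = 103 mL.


SV = EDV - ESV = 182 - 103 = 79 mL
EF = SV/EDV * 100 = 79/182 * 100
EF = 43.41%


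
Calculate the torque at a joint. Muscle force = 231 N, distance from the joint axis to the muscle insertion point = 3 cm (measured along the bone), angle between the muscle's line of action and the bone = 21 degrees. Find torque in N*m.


Torque = F * d * sin(theta)   (moment arm = d*sin(theta))
d = 3 cm = 0.03 m
Torque = 231 * 0.03 * sin(21)
Torque = 2.483 N*m


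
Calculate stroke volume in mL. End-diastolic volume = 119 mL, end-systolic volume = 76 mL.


SV = EDV - ESV
SV = 119 - 76
SV = 43 mL


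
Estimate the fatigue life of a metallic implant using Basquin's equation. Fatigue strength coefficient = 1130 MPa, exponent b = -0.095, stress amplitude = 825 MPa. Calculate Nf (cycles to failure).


sigma_a = sigma_f' * (2Nf)^b
2Nf = (sigma_a/sigma_f')^(1/b)
2Nf = (825/1130)^(1/-0.095)
2Nf = 27.425375
Nf = 13.71


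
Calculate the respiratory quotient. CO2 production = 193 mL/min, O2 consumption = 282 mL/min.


RQ = VCO2 / VO2
RQ = 193 / 282
RQ = 0.6844


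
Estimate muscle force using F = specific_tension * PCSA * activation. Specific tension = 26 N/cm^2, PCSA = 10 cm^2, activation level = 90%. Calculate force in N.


F = sigma * PCSA * activation
F = 26 * 10 * 0.9
F = 234 N


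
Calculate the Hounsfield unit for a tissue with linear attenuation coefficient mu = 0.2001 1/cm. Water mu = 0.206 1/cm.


HU = ((mu_tissue - mu_water) / mu_water) * 1000
HU = ((0.2001 - 0.206) / 0.206) * 1000
HU = -28.64


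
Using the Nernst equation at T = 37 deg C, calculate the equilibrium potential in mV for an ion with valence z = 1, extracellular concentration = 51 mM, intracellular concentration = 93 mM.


E = (RT/(zF)) * ln(C_out/C_in)
T = 37 + 273.15 = 310.15 K
E = (8.314 * 310.15 / (1 * 96485)) * ln(51/93)
E = -16.06 mV


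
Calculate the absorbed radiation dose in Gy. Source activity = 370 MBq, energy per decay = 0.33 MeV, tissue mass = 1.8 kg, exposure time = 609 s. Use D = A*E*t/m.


A = 370 MBq = 3.7000e+08 Bq
E = 0.33 MeV = 5.2866e-14 J
D = A*E*t/m = 3.7000e+08*5.2866e-14*609/1.8
D = 0.006618 Gy


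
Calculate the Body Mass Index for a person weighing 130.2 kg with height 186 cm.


BMI = weight / height^2
height = 186 cm = 1.86 m
BMI = 130.2 / 1.86^2
BMI = 37.63 kg/m^2


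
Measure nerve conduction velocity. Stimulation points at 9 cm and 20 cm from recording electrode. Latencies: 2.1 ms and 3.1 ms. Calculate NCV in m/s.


Distance = (20 - 9) / 100 = 0.11 m
dt = (3.1 - 2.1) / 1000 = 0.001 s
NCV = dist / dt = 110 m/s


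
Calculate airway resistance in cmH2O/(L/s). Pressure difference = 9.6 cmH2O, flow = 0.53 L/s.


R = dP / flow
R = 9.6 / 0.53
R = 18.11 cmH2O/(L/s)


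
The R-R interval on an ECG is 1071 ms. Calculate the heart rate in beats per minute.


HR = 60 / RR_interval(s)
RR = 1071 ms = 1.071 s
HR = 60 / 1.071 = 56.02 bpm


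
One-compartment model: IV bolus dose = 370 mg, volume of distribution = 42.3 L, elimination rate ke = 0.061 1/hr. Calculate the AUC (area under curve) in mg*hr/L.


C0 = Dose/Vd = 370/42.3 = 8.74704 mg/L
AUC = C0/ke = 8.74704/0.061
AUC = 143.4 mg*hr/L


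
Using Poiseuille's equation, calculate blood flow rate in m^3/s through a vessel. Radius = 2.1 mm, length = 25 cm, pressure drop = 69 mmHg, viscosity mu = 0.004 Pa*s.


Q = pi*r^4*dP / (8*mu*L)
r = 0.0021 m, L = 0.25 m
dP = 69 mmHg = 9199.218 Pa
Q = 7.0257e-05 m^3/s


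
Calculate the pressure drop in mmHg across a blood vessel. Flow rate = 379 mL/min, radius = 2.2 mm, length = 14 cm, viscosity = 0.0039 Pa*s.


dP = 8*mu*L*Q / (pi*r^4)
Q = 379 mL/min = 6.31667e-06 m^3/s
dP = 374.913 Pa = 374.913 / 133.322 mmHg = 2.812 mmHg


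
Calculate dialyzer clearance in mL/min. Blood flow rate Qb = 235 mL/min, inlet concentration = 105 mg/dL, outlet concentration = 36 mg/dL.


K = Qb * (Cb_in - Cb_out) / Cb_in
K = 235 * (105 - 36) / 105
K = 154.4 mL/min


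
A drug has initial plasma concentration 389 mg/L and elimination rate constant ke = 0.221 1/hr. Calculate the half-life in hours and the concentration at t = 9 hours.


t_half = ln(2) / ke = 0.693147 / 0.221 = 3.136 hr
C(t) = C0 * exp(-ke*t) = 389 * exp(-0.221*9)
C(9) = 53.23 mg/L


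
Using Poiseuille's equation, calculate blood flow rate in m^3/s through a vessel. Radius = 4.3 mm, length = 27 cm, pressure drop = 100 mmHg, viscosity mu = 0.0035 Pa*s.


Q = pi*r^4*dP / (8*mu*L)
r = 0.0043 m, L = 0.27 m
dP = 100 mmHg = 13332.2 Pa
Q = 0.001894 m^3/s


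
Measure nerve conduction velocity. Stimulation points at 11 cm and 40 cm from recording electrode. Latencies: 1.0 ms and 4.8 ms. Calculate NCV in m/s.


Distance = (40 - 11) / 100 = 0.29 m
dt = (4.8 - 1.0) / 1000 = 0.0038 s
NCV = dist / dt = 76.32 m/s


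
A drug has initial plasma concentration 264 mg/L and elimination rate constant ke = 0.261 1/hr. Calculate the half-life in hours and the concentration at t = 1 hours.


t_half = ln(2) / ke = 0.693147 / 0.261 = 2.656 hr
C(t) = C0 * exp(-ke*t) = 264 * exp(-0.261*1)
C(1) = 203.4 mg/L


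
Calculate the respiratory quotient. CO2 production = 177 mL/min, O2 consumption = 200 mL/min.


RQ = VCO2 / VO2
RQ = 177 / 200
RQ = 0.885


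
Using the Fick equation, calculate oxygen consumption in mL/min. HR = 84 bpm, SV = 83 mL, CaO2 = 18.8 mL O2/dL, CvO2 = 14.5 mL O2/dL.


CO = HR*SV = 84*83/1000 = 6.972 L/min
a-v O2 diff = 18.8 - 14.5 = 4.3 mL/dL
VO2 = CO * (CaO2-CvO2) * 10 dL/L
VO2 = 6.972 * 4.3 * 10
VO2 = 299.8 mL/min


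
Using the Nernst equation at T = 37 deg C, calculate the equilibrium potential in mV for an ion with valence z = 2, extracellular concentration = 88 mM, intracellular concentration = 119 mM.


E = (RT/(zF)) * ln(C_out/C_in)
T = 37 + 273.15 = 310.15 K
E = (8.314 * 310.15 / (2 * 96485)) * ln(88/119)
E = -4.033 mV


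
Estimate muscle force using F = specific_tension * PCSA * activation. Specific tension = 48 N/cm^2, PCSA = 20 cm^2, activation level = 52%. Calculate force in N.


F = sigma * PCSA * activation
F = 48 * 20 * 0.52
F = 499.2 N


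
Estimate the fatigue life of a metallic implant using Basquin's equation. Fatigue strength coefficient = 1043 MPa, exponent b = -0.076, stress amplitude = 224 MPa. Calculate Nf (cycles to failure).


sigma_a = sigma_f' * (2Nf)^b
2Nf = (sigma_a/sigma_f')^(1/b)
2Nf = (224/1043)^(1/-0.076)
2Nf = 6.165257e+08
Nf = 3.0826e+08


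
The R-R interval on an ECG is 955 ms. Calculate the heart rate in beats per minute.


HR = 60 / RR_interval(s)
RR = 955 ms = 0.955 s
HR = 60 / 0.955 = 62.83 bpm


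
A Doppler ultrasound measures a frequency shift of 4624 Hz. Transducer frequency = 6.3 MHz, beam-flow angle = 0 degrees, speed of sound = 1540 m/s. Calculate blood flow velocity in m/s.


v = fd * c / (2 * f0 * cos(theta))
v = 4624 * 1540 / (2 * 6.3000e+06 * cos(0))
v = 0.5652 m/s


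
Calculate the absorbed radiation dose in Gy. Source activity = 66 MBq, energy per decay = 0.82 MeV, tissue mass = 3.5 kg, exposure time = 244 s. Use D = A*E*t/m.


A = 66 MBq = 6.6000e+07 Bq
E = 0.82 MeV = 1.31364e-13 J
D = A*E*t/m = 6.6000e+07*1.31364e-13*244/3.5
D = 6.0442e-04 Gy


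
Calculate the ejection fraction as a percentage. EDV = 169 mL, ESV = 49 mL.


SV = EDV - ESV = 169 - 49 = 120 mL
EF = SV/EDV * 100 = 120/169 * 100
EF = 71.01%


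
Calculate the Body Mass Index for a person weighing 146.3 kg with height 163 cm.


BMI = weight / height^2
height = 163 cm = 1.63 m
BMI = 146.3 / 1.63^2
BMI = 55.06 kg/m^2


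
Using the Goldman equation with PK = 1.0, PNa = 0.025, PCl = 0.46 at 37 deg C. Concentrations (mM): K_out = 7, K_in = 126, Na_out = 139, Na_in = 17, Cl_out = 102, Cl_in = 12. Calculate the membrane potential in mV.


Vm = (RT/F)*ln((PK*Ko + PNa*Nao + PCl*Cli)/(PK*Ki + PNa*Nai + PCl*Clo))
Numer = 15.995, Denom = 173.345
Vm = -63.69 mV


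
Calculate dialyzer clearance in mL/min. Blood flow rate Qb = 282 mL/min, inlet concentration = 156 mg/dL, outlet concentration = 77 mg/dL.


K = Qb * (Cb_in - Cb_out) / Cb_in
K = 282 * (156 - 77) / 156
K = 142.8 mL/min


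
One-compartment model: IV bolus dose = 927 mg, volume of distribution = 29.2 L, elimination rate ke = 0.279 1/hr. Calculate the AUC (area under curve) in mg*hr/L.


C0 = Dose/Vd = 927/29.2 = 31.7466 mg/L
AUC = C0/ke = 31.7466/0.279
AUC = 113.8 mg*hr/L


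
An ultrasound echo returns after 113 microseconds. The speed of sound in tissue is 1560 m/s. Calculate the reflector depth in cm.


depth = c * t / 2
t = 113 us = 1.1300e-04 s
depth = 1560 * 1.1300e-04 / 2
depth = 0.08814 m = 8.814 cm


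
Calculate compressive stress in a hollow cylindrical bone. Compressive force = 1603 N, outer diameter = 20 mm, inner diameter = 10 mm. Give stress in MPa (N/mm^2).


A = pi*(r_o^2 - r_i^2)
r_o = 10 mm, r_i = 5 mm
A = 235.619 mm^2
sigma = F/A = 1603 / 235.619
sigma = 6.803 MPa


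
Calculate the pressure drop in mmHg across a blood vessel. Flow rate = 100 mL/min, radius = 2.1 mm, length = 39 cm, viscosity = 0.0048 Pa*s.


dP = 8*mu*L*Q / (pi*r^4)
Q = 100 mL/min = 1.66667e-06 m^3/s
dP = 408.525 Pa = 408.525 / 133.322 mmHg = 3.064 mmHg


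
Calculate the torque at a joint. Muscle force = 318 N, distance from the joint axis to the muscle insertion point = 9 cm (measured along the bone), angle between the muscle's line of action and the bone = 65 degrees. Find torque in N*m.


Torque = F * d * sin(theta)   (moment arm = d*sin(theta))
d = 9 cm = 0.09 m
Torque = 318 * 0.09 * sin(65)
Torque = 25.94 N*m


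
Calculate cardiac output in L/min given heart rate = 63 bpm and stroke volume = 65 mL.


CO = HR * SV
CO = 63 * 65 / 1000
CO = 4.095 L/min


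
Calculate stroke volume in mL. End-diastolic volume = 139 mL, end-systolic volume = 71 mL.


SV = EDV - ESV
SV = 139 - 71
SV = 68 mL


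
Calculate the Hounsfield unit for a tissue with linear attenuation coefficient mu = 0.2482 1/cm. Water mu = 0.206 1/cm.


HU = ((mu_tissue - mu_water) / mu_water) * 1000
HU = ((0.2482 - 0.206) / 0.206) * 1000
HU = 204.9


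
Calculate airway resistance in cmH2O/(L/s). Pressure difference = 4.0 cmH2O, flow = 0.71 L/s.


R = dP / flow
R = 4.0 / 0.71
R = 5.634 cmH2O/(L/s)


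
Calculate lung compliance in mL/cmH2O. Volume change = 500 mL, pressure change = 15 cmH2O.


C = dV / dP
C = 500 / 15
C = 33.33 mL/cmH2O


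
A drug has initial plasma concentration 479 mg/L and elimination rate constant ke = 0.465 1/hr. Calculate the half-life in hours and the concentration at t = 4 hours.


t_half = ln(2) / ke = 0.693147 / 0.465 = 1.491 hr
C(t) = C0 * exp(-ke*t) = 479 * exp(-0.465*4)
C(4) = 74.57 mg/L


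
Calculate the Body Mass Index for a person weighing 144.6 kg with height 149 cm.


BMI = weight / height^2
height = 149 cm = 1.49 m
BMI = 144.6 / 1.49^2
BMI = 65.13 kg/m^2


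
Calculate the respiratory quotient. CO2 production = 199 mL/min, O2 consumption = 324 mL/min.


RQ = VCO2 / VO2
RQ = 199 / 324
RQ = 0.6142


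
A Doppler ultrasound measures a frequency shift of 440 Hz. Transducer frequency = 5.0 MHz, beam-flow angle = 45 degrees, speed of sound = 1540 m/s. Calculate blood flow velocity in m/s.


v = fd * c / (2 * f0 * cos(theta))
v = 440 * 1540 / (2 * 5.0000e+06 * cos(45))
v = 0.09583 m/s


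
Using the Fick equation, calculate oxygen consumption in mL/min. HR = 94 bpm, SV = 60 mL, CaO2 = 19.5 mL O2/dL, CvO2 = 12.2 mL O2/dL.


CO = HR*SV = 94*60/1000 = 5.64 L/min
a-v O2 diff = 19.5 - 12.2 = 7.3 mL/dL
VO2 = CO * (CaO2-CvO2) * 10 dL/L
VO2 = 5.64 * 7.3 * 10
VO2 = 411.7 mL/min


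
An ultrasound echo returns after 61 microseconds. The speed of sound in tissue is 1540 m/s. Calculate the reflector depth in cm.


depth = c * t / 2
t = 61 us = 6.1000e-05 s
depth = 1540 * 6.1000e-05 / 2
depth = 0.04697 m = 4.697 cm


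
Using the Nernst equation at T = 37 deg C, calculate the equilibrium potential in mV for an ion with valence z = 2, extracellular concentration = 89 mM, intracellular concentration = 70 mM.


E = (RT/(zF)) * ln(C_out/C_in)
T = 37 + 273.15 = 310.15 K
E = (8.314 * 310.15 / (2 * 96485)) * ln(89/70)
E = 3.209 mV


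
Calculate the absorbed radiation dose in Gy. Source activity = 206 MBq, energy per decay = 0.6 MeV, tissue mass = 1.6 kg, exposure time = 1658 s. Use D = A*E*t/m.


A = 206 MBq = 2.0600e+08 Bq
E = 0.6 MeV = 9.612e-14 J
D = A*E*t/m = 2.0600e+08*9.612e-14*1658/1.6
D = 0.02052 Gy


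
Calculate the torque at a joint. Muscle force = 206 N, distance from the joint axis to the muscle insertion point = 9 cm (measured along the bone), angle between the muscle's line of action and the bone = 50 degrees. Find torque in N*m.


Torque = F * d * sin(theta)   (moment arm = d*sin(theta))
d = 9 cm = 0.09 m
Torque = 206 * 0.09 * sin(50)
Torque = 14.2 N*m


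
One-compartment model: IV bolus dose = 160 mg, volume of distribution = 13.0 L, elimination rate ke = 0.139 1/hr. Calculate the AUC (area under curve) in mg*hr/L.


C0 = Dose/Vd = 160/13.0 = 12.3077 mg/L
AUC = C0/ke = 12.3077/0.139
AUC = 88.54 mg*hr/L


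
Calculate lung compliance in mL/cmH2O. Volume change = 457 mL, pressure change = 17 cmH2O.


C = dV / dP
C = 457 / 17
C = 26.88 mL/cmH2O


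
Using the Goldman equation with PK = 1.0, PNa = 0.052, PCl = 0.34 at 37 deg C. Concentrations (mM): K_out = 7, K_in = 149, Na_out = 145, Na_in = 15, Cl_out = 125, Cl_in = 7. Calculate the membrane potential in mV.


Vm = (RT/F)*ln((PK*Ko + PNa*Nao + PCl*Cli)/(PK*Ki + PNa*Nai + PCl*Clo))
Numer = 16.92, Denom = 192.28
Vm = -64.95 mV


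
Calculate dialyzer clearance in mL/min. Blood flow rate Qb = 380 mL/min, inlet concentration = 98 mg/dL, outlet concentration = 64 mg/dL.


K = Qb * (Cb_in - Cb_out) / Cb_in
K = 380 * (98 - 64) / 98
K = 131.8 mL/min


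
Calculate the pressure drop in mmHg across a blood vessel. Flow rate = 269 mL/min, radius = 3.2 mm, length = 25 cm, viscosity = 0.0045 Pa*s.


dP = 8*mu*L*Q / (pi*r^4)
Q = 269 mL/min = 4.48333e-06 m^3/s
dP = 122.488 Pa = 122.488 / 133.322 mmHg = 0.9187 mmHg


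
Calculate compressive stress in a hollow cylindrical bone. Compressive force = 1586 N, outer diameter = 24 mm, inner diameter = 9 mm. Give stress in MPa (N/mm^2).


A = pi*(r_o^2 - r_i^2)
r_o = 12 mm, r_i = 4.5 mm
A = 388.772 mm^2
sigma = F/A = 1586 / 388.772
sigma = 4.08 MPa


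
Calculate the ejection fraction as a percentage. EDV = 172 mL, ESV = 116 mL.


SV = EDV - ESV = 172 - 116 = 56 mL
EF = SV/EDV * 100 = 56/172 * 100
EF = 32.56%


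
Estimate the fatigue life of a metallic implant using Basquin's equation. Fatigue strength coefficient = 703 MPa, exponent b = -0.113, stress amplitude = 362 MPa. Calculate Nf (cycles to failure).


sigma_a = sigma_f' * (2Nf)^b
2Nf = (sigma_a/sigma_f')^(1/b)
2Nf = (362/703)^(1/-0.113)
2Nf = 355.51361
Nf = 177.8


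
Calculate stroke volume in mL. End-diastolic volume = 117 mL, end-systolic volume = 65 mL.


SV = EDV - ESV
SV = 117 - 65
SV = 52 mL


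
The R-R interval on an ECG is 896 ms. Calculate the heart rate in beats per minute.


HR = 60 / RR_interval(s)
RR = 896 ms = 0.896 s
HR = 60 / 0.896 = 66.96 bpm


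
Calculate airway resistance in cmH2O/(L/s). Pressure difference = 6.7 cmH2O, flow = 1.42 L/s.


R = dP / flow
R = 6.7 / 1.42
R = 4.718 cmH2O/(L/s)


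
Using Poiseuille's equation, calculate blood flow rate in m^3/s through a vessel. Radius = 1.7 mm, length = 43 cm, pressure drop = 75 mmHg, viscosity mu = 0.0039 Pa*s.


Q = pi*r^4*dP / (8*mu*L)
r = 0.0017 m, L = 0.43 m
dP = 75 mmHg = 9999.15 Pa
Q = 1.9556e-05 m^3/s


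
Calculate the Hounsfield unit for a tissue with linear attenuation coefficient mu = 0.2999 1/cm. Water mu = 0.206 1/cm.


HU = ((mu_tissue - mu_water) / mu_water) * 1000
HU = ((0.2999 - 0.206) / 0.206) * 1000
HU = 455.8


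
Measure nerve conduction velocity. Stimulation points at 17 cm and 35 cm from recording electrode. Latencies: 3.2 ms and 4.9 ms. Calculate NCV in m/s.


Distance = (35 - 17) / 100 = 0.18 m
dt = (4.9 - 3.2) / 1000 = 0.0017 s
NCV = dist / dt = 105.9 m/s


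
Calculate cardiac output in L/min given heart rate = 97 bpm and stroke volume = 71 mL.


CO = HR * SV
CO = 97 * 71 / 1000
CO = 6.887 L/min


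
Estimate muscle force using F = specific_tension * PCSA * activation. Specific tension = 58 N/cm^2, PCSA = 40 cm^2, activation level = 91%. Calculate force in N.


F = sigma * PCSA * activation
F = 58 * 40 * 0.91
F = 2111 N


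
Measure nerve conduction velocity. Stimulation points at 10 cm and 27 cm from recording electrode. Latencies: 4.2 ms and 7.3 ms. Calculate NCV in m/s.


Distance = (27 - 10) / 100 = 0.17 m
dt = (7.3 - 4.2) / 1000 = 0.0031 s
NCV = dist / dt = 54.84 m/s


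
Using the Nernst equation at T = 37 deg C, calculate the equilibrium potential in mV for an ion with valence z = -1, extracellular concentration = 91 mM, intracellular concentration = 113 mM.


E = (RT/(zF)) * ln(C_out/C_in)
T = 37 + 273.15 = 310.15 K
E = (8.314 * 310.15 / (-1 * 96485)) * ln(91/113)
E = 5.787 mV


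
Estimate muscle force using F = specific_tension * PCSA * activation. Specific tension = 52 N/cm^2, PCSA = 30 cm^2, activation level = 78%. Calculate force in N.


F = sigma * PCSA * activation
F = 52 * 30 * 0.78
F = 1217 N


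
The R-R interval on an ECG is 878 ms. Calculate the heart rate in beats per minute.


HR = 60 / RR_interval(s)
RR = 878 ms = 0.878 s
HR = 60 / 0.878 = 68.34 bpm


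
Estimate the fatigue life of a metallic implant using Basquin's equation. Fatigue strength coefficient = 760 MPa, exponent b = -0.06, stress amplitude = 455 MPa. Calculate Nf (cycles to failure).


sigma_a = sigma_f' * (2Nf)^b
2Nf = (sigma_a/sigma_f')^(1/b)
2Nf = (455/760)^(1/-0.06)
2Nf = 5168.5643
Nf = 2584


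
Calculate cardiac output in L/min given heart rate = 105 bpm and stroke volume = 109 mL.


CO = HR * SV
CO = 105 * 109 / 1000
CO = 11.45 L/min


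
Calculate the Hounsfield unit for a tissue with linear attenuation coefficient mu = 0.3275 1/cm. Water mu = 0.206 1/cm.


HU = ((mu_tissue - mu_water) / mu_water) * 1000
HU = ((0.3275 - 0.206) / 0.206) * 1000
HU = 589.8


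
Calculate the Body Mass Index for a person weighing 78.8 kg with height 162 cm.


BMI = weight / height^2
height = 162 cm = 1.62 m
BMI = 78.8 / 1.62^2
BMI = 30.03 kg/m^2


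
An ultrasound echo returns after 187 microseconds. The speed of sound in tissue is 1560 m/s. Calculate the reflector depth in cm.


depth = c * t / 2
t = 187 us = 1.8700e-04 s
depth = 1560 * 1.8700e-04 / 2
depth = 0.14586 m = 14.586 cm


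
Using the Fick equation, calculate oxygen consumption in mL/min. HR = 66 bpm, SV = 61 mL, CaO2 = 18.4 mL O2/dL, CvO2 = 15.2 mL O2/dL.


CO = HR*SV = 66*61/1000 = 4.026 L/min
a-v O2 diff = 18.4 - 15.2 = 3.2 mL/dL
VO2 = CO * (CaO2-CvO2) * 10 dL/L
VO2 = 4.026 * 3.2 * 10
VO2 = 128.8 mL/min


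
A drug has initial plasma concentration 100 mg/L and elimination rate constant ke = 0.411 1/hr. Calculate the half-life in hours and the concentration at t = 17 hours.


t_half = ln(2) / ke = 0.693147 / 0.411 = 1.686 hr
C(t) = C0 * exp(-ke*t) = 100 * exp(-0.411*17)
C(17) = 0.09238 mg/L


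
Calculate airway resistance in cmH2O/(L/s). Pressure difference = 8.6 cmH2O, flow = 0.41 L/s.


R = dP / flow
R = 8.6 / 0.41
R = 20.98 cmH2O/(L/s)


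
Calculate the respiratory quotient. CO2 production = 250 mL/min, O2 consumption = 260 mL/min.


RQ = VCO2 / VO2
RQ = 250 / 260
RQ = 0.9615


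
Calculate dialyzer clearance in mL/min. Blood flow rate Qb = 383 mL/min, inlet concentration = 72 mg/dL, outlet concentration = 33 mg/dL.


K = Qb * (Cb_in - Cb_out) / Cb_in
K = 383 * (72 - 33) / 72
K = 207.5 mL/min
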